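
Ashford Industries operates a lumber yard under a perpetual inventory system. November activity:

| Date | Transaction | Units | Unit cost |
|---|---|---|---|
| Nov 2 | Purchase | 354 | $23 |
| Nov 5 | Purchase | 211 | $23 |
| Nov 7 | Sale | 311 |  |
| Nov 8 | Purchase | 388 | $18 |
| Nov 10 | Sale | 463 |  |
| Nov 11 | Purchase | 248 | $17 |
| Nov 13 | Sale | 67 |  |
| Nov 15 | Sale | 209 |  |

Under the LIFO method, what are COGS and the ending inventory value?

Nov 7, 311 sold [LIFO — newest first]: 211 @ $23 + 100 @ $23 = $7,153
Nov 10, 463 sold [LIFO — newest first]: 388 @ $18 + 75 @ $23 = $8,709
Nov 13, 67 sold [LIFO — newest first]: 67 @ $17 = $1,139
Nov 15, 209 sold [LIFO — newest first]: 181 @ $17 + 28 @ $23 = $3,721
Total COGS = $7,153 + $8,709 + $1,139 + $3,721 = $20,722
Ending inventory: 151 @ $23 = $3,473

COGS = $20,722; ending inventory = $3,473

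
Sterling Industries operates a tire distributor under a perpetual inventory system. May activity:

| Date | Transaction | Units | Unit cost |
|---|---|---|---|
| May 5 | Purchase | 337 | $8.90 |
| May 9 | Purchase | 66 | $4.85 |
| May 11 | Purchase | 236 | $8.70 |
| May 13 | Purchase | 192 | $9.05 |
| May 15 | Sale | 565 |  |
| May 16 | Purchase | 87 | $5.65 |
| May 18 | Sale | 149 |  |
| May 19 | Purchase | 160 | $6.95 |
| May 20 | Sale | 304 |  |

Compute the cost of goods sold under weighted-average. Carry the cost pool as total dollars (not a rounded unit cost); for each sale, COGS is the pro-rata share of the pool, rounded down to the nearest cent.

After May 5: 337 on hand, pool $2,999.30 (≈ $8.9000 each)
After May 9: 403 on hand, pool $3,319.40 (≈ $8.2367 each)
After May 11: 639 on hand, pool $5,372.60 (≈ $8.4078 each)
After May 13: 831 on hand, pool $7,110.20 (≈ $8.5562 each)
May 15, sell 565: 565/831 × $7,110.20 → $4,834.25
After May 16: 353 on hand, pool $2,767.50 (≈ $7.8399 each)
May 18, sell 149: 149/353 × $2,767.50 → $1,168.15
After May 19: 364 on hand, pool $2,711.35 (≈ $7.4488 each)
May 20, sell 304: 304/364 × $2,711.35 → $2,264.42
Total COGS = $4,834.25 + $1,168.15 + $2,264.42 = $8,266.82
Ending inventory (cost pool remaining) = $446.93

COGS = $8,266.82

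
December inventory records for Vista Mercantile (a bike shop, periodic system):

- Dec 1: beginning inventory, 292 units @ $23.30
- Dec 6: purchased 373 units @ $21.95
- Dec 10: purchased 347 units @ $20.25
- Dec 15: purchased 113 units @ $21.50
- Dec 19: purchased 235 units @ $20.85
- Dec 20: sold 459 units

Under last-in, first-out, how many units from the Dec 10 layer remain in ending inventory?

Dec 20, 459 sold [LIFO — newest first]: 235 @ $20.85 + 113 @ $21.50 + 111 @ $20.25 = $9,577.00
Ending inventory: 292 @ $23.30 + 373 @ $21.95 + 236 @ $20.25 = $19,769.95
Check: goods available $29,346.95 = COGS $9,577.00 + ending $19,769.95

236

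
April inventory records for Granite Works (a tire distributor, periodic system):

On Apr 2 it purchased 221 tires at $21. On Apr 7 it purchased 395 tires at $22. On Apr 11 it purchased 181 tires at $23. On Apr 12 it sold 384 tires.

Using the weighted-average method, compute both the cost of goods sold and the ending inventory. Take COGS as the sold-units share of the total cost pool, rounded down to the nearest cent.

COGS = $8,428.72; ending inventory = $9,065.28

Apr 12, sell 384: 384/797 × $17,494.00 → $8,428.72
Ending inventory (cost pool remaining) = $9,065.28
Check: goods available $17,494.00 = COGS $8,428.72 + ending $9,065.28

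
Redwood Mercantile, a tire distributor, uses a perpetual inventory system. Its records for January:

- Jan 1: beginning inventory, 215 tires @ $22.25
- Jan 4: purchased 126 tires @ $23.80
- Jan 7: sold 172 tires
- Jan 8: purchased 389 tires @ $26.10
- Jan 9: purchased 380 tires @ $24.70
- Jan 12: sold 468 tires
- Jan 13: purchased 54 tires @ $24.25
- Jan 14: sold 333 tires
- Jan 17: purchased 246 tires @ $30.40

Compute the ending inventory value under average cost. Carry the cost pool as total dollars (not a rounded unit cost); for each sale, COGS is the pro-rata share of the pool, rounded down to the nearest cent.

After Jan 1: 215 on hand, pool $4,783.75 (≈ $22.2500 each)
After Jan 4: 341 on hand, pool $7,782.55 (≈ $22.8227 each)
Jan 7, sell 172: 172/341 × $7,782.55 → $3,925.50
After Jan 8: 558 on hand, pool $14,009.95 (≈ $25.1074 each)
After Jan 9: 938 on hand, pool $23,395.95 (≈ $24.9424 each)
Jan 12, sell 468: 468/938 × $23,395.95 → $11,673.03
After Jan 13: 524 on hand, pool $13,032.42 (≈ $24.8710 each)
Jan 14, sell 333: 333/524 × $13,032.42 → $8,282.05
After Jan 17: 437 on hand, pool $12,228.77 (≈ $27.9835 each)
Total COGS = $3,925.50 + $11,673.03 + $8,282.05 = $23,880.58
Ending inventory (cost pool remaining) = $12,228.77

Ending inventory = $12,228.77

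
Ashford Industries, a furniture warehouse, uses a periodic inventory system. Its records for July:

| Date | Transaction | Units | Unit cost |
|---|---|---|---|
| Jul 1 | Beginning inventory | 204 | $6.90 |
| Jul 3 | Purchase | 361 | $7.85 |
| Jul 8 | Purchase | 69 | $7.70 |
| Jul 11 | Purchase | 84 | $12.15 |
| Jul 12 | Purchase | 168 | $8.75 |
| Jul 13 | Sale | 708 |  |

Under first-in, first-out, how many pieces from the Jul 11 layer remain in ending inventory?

10

Jul 13, 708 sold [FIFO — oldest first]: 204 @ $6.90 + 361 @ $7.85 + 69 @ $7.70 + 74 @ $12.15 = $5,671.85
Ending inventory: 10 @ $12.15 + 168 @ $8.75 = $1,591.50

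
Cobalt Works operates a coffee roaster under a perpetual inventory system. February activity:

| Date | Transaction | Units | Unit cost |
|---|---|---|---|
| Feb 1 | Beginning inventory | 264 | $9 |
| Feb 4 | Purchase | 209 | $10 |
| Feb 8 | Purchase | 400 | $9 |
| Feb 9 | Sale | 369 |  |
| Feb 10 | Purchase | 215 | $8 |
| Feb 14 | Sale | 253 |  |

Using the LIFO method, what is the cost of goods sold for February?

COGS = $5,390

Feb 9, 369 sold [LIFO — newest first]: 369 @ $9 = $3,321
Feb 14, 253 sold [LIFO — newest first]: 215 @ $8 + 31 @ $9 + 7 @ $10 = $2,069
Total COGS = $3,321 + $2,069 = $5,390
Ending inventory: 264 @ $9 + 202 @ $10 = $4,396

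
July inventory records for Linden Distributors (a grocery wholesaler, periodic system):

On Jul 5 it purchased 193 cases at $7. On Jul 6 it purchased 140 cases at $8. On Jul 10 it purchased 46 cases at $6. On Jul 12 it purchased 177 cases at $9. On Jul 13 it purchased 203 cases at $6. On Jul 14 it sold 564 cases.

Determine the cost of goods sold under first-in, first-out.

Jul 14, 564 sold [FIFO — oldest first]: 193 @ $7 + 140 @ $8 + 46 @ $6 + 177 @ $9 + 8 @ $6 = $4,388
Ending inventory: 195 @ $6 = $1,170

COGS = $4,388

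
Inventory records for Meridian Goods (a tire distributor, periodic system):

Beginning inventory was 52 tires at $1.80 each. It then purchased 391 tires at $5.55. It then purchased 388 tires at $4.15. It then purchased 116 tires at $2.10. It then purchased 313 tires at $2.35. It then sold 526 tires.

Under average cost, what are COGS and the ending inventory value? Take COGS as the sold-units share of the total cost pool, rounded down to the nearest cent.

COGS = $2,025.93; ending inventory = $2,827.07

Sale 1, sell 526: 526/1260 × $4,853.00 → $2,025.93
Ending inventory (cost pool remaining) = $2,827.07
Check: goods available $4,853.00 = COGS $2,025.93 + ending $2,827.07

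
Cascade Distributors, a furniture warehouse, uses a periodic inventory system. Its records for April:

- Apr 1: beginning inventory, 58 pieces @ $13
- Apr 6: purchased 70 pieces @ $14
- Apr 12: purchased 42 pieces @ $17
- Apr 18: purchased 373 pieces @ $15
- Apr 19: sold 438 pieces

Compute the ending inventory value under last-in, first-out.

Apr 19, 438 sold [LIFO — newest first]: 373 @ $15 + 42 @ $17 + 23 @ $14 = $6,631
Ending inventory: 58 @ $13 + 47 @ $14 = $1,412
Check: goods available $8,043 = COGS $6,631 + ending $1,412

Ending inventory = $1,412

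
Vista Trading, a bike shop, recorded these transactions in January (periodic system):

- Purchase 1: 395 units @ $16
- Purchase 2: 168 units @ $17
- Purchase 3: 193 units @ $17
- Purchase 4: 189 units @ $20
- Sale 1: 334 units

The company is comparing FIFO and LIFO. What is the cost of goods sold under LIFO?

COGS = $6,245

FIFO COGS: 334 @ $16 = $5,344
LIFO COGS: 189 @ $20 + 145 @ $17 = $6,245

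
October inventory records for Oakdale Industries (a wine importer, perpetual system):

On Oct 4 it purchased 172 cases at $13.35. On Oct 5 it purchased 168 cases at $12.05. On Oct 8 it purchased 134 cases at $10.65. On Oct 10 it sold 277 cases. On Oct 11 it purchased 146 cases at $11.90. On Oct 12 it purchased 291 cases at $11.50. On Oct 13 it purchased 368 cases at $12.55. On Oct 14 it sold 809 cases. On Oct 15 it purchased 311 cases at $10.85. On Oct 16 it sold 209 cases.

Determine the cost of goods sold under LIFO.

Oct 10, 277 sold [LIFO — newest first]: 134 @ $10.65 + 143 @ $12.05 = $3,150.25
Oct 14, 809 sold [LIFO — newest first]: 368 @ $12.55 + 291 @ $11.50 + 146 @ $11.90 + 4 @ $12.05 = $9,750.50
Oct 16, 209 sold [LIFO — newest first]: 209 @ $10.85 = $2,267.65
Total COGS = $3,150.25 + $9,750.50 + $2,267.65 = $15,168.40
Ending inventory: 172 @ $13.35 + 21 @ $12.05 + 102 @ $10.85 = $3,655.95
Check: goods available $18,824.35 = COGS $15,168.40 + ending $3,655.95

COGS = $15,168.40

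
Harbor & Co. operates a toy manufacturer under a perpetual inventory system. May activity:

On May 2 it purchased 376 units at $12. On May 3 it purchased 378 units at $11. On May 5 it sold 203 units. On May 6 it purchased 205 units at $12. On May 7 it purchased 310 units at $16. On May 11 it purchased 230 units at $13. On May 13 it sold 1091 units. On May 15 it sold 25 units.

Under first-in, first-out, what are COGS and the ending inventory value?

COGS = $16,740; ending inventory = $2,340

May 5, 203 sold [FIFO — oldest first]: 203 @ $12 = $2,436
May 13, 1091 sold [FIFO — oldest first]: 173 @ $12 + 378 @ $11 + 205 @ $12 + 310 @ $16 + 25 @ $13 = $13,979
May 15, 25 sold [FIFO — oldest first]: 25 @ $13 = $325
Total COGS = $2,436 + $13,979 + $325 = $16,740
Ending inventory: 180 @ $13 = $2,340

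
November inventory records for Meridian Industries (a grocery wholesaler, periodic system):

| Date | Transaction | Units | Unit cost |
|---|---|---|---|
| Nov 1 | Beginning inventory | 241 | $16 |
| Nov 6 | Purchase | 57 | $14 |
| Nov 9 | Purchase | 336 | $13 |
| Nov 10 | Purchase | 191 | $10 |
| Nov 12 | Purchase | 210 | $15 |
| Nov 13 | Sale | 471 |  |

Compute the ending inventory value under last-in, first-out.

Ending inventory = $8,112

Nov 13, 471 sold [LIFO — newest first]: 210 @ $15 + 191 @ $10 + 70 @ $13 = $5,970
Ending inventory: 241 @ $16 + 57 @ $14 + 266 @ $13 = $8,112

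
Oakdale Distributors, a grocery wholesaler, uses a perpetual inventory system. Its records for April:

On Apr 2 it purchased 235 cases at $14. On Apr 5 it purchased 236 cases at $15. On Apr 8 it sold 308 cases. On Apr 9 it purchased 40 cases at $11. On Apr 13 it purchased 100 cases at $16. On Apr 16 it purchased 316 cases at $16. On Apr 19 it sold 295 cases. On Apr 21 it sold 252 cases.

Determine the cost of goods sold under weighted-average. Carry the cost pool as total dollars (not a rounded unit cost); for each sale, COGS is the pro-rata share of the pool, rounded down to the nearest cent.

After Apr 2: 235 on hand, pool $3,290.00 (≈ $14.0000 each)
After Apr 5: 471 on hand, pool $6,830.00 (≈ $14.5011 each)
Apr 8, sell 308: 308/471 × $6,830.00 → $4,466.32
After Apr 9: 203 on hand, pool $2,803.68 (≈ $13.8112 each)
After Apr 13: 303 on hand, pool $4,403.68 (≈ $14.5336 each)
After Apr 16: 619 on hand, pool $9,459.68 (≈ $15.2822 each)
Apr 19, sell 295: 295/619 × $9,459.68 → $4,508.24
Apr 21, sell 252: 252/324 × $4,951.44 → $3,851.12
Total COGS = $4,466.32 + $4,508.24 + $3,851.12 = $12,825.68
Ending inventory (cost pool remaining) = $1,100.32

COGS = $12,825.68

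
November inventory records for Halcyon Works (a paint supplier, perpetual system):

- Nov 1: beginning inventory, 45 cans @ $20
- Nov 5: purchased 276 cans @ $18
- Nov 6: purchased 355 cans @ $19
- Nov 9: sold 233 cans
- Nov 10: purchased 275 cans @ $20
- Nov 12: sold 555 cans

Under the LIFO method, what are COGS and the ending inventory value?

COGS = $15,089; ending inventory = $3,024

Nov 9, 233 sold [LIFO — newest first]: 233 @ $19 = $4,427
Nov 12, 555 sold [LIFO — newest first]: 275 @ $20 + 122 @ $19 + 158 @ $18 = $10,662
Total COGS = $4,427 + $10,662 = $15,089
Ending inventory: 45 @ $20 + 118 @ $18 = $3,024
Check: goods available $18,113 = COGS $15,089 + ending $3,024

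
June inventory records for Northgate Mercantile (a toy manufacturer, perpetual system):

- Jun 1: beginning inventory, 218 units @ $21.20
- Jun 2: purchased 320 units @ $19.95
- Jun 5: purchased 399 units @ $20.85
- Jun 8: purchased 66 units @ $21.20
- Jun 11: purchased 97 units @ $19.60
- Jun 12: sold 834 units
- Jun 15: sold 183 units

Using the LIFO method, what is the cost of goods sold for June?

Jun 12, 834 sold [LIFO — newest first]: 97 @ $19.60 + 66 @ $21.20 + 399 @ $20.85 + 272 @ $19.95 = $17,045.95
Jun 15, 183 sold [LIFO — newest first]: 48 @ $19.95 + 135 @ $21.20 = $3,819.60
Total COGS = $17,045.95 + $3,819.60 = $20,865.55
Ending inventory: 83 @ $21.20 = $1,759.60
Check: goods available $22,625.15 = COGS $20,865.55 + ending $1,759.60

COGS = $20,865.55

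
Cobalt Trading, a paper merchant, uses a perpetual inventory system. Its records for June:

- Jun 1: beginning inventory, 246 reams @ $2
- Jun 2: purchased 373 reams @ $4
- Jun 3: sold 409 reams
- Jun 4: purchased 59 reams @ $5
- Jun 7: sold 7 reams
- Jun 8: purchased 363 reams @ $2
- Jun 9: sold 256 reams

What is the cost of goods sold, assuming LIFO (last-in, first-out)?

COGS = $2,111

Jun 3, 409 sold [LIFO — newest first]: 373 @ $4 + 36 @ $2 = $1,564
Jun 7, 7 sold [LIFO — newest first]: 7 @ $5 = $35
Jun 9, 256 sold [LIFO — newest first]: 256 @ $2 = $512
Total COGS = $1,564 + $35 + $512 = $2,111
Ending inventory: 210 @ $2 + 52 @ $5 + 107 @ $2 = $894
Check: goods available $3,005 = COGS $2,111 + ending $894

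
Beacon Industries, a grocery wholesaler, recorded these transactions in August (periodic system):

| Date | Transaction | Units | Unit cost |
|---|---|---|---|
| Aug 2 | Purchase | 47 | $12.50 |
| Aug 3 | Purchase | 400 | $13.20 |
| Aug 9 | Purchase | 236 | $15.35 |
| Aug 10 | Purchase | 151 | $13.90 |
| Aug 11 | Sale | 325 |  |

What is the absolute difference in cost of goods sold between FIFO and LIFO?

FIFO COGS: 47 @ $12.50 + 278 @ $13.20 = $4,257.10
LIFO COGS: 151 @ $13.90 + 174 @ $15.35 = $4,769.80
Difference = |$4,257.10 − $4,769.80| = $512.70

$512.70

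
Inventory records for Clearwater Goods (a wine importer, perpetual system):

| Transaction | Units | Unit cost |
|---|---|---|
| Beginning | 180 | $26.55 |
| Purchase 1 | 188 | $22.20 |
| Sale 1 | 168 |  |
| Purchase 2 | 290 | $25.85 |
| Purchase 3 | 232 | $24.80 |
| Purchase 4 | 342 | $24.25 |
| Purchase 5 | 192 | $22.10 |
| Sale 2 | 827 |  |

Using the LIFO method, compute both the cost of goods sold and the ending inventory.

COGS = $23,596.75; ending inventory = $11,142.65

Sale 1 (168) [LIFO — newest first]: 168 @ $22.20 = $3,729.60
Sale 2 (827) [LIFO — newest first]: 192 @ $22.10 + 342 @ $24.25 + 232 @ $24.80 + 61 @ $25.85 = $19,867.15
Total COGS = $3,729.60 + $19,867.15 = $23,596.75
Ending inventory: 180 @ $26.55 + 20 @ $22.20 + 229 @ $25.85 = $11,142.65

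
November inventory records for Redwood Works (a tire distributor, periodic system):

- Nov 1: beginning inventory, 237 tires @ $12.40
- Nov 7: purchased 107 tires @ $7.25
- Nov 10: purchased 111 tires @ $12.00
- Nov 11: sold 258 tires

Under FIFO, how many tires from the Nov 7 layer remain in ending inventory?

Nov 11, 258 sold [FIFO — oldest first]: 237 @ $12.40 + 21 @ $7.25 = $3,091.05
Ending inventory: 86 @ $7.25 + 111 @ $12.00 = $1,955.50

86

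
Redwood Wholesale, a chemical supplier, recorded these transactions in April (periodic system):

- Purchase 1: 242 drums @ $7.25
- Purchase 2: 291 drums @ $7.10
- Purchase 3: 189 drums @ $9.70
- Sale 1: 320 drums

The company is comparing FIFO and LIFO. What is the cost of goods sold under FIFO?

COGS = $2,308.30

FIFO COGS: 242 @ $7.25 + 78 @ $7.10 = $2,308.30
LIFO COGS: 189 @ $9.70 + 131 @ $7.10 = $2,763.40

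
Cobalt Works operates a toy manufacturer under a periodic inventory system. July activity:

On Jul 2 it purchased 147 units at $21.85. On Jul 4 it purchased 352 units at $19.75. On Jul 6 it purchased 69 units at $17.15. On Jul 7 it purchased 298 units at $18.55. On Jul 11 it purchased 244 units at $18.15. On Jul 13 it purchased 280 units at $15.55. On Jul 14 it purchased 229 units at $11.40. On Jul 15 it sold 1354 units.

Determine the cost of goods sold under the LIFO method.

COGS = $22,725.95

Jul 15, 1354 sold [LIFO — newest first]: 229 @ $11.40 + 280 @ $15.55 + 244 @ $18.15 + 298 @ $18.55 + 69 @ $17.15 + 234 @ $19.75 = $22,725.95
Ending inventory: 147 @ $21.85 + 118 @ $19.75 = $5,542.45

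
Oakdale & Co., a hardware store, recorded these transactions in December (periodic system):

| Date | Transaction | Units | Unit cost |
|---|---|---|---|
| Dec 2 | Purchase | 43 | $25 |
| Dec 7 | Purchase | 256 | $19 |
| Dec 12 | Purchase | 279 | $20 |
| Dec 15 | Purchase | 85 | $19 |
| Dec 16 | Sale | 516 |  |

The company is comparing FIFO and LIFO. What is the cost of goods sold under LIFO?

FIFO COGS: 43 @ $25 + 256 @ $19 + 217 @ $20 = $10,279
LIFO COGS: 85 @ $19 + 279 @ $20 + 152 @ $19 = $10,083

COGS = $10,083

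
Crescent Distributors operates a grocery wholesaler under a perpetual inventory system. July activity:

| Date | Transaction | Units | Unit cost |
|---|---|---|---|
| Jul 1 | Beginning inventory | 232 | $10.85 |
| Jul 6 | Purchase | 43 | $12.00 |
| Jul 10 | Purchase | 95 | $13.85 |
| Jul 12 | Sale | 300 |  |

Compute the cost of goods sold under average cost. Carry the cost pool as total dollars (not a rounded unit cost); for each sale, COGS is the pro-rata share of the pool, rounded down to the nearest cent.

COGS = $3,526.17

After Jul 1: 232 on hand, pool $2,517.20 (≈ $10.8500 each)
After Jul 6: 275 on hand, pool $3,033.20 (≈ $11.0298 each)
After Jul 10: 370 on hand, pool $4,348.95 (≈ $11.7539 each)
Jul 12, sell 300: 300/370 × $4,348.95 → $3,526.17
Ending inventory (cost pool remaining) = $822.78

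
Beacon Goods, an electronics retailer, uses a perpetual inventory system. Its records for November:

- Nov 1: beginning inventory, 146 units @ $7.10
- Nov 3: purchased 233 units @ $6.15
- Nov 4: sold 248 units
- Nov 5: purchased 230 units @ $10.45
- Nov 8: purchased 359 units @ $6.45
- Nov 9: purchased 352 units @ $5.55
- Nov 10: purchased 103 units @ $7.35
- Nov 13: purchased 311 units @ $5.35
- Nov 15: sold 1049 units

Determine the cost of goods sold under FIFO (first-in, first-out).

Nov 4, 248 sold [FIFO — oldest first]: 146 @ $7.10 + 102 @ $6.15 = $1,663.90
Nov 15, 1049 sold [FIFO — oldest first]: 131 @ $6.15 + 230 @ $10.45 + 359 @ $6.45 + 329 @ $5.55 = $7,350.65
Total COGS = $1,663.90 + $7,350.65 = $9,014.55
Ending inventory: 23 @ $5.55 + 103 @ $7.35 + 311 @ $5.35 = $2,548.55

COGS = $9,014.55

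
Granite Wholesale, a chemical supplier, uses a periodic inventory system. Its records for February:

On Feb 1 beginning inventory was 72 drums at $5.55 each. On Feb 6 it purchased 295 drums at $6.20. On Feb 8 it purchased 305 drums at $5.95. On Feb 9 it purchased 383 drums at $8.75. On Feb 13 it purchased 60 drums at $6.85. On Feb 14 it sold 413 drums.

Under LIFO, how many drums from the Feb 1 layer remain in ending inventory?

Feb 14, 413 sold [LIFO — newest first]: 60 @ $6.85 + 353 @ $8.75 = $3,499.75
Ending inventory: 72 @ $5.55 + 295 @ $6.20 + 305 @ $5.95 + 30 @ $8.75 = $4,305.85

72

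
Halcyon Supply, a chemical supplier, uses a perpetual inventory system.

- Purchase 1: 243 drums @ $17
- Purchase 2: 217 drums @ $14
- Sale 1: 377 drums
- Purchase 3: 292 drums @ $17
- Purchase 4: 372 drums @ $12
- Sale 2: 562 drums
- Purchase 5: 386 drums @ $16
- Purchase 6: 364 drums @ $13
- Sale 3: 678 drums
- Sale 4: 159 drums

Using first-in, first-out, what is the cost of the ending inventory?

Sale 1 (377) [FIFO — oldest first]: 243 @ $17 + 134 @ $14 = $6,007
Sale 2 (562) [FIFO — oldest first]: 83 @ $14 + 292 @ $17 + 187 @ $12 = $8,370
Sale 3 (678) [FIFO — oldest first]: 185 @ $12 + 386 @ $16 + 107 @ $13 = $9,787
Sale 4 (159) [FIFO — oldest first]: 159 @ $13 = $2,067
Total COGS = $6,007 + $8,370 + $9,787 + $2,067 = $26,231
Ending inventory: 98 @ $13 = $1,274
Check: goods available $27,505 = COGS $26,231 + ending $1,274

Ending inventory = $1,274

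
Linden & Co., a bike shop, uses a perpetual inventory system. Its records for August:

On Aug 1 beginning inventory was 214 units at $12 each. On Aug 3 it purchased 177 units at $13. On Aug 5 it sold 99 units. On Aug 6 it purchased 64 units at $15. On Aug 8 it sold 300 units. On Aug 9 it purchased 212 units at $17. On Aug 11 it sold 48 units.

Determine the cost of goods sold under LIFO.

COGS = $5,973

Aug 5, 99 sold [LIFO — newest first]: 99 @ $13 = $1,287
Aug 8, 300 sold [LIFO — newest first]: 64 @ $15 + 78 @ $13 + 158 @ $12 = $3,870
Aug 11, 48 sold [LIFO — newest first]: 48 @ $17 = $816
Total COGS = $1,287 + $3,870 + $816 = $5,973
Ending inventory: 56 @ $12 + 164 @ $17 = $3,460
Check: goods available $9,433 = COGS $5,973 + ending $3,460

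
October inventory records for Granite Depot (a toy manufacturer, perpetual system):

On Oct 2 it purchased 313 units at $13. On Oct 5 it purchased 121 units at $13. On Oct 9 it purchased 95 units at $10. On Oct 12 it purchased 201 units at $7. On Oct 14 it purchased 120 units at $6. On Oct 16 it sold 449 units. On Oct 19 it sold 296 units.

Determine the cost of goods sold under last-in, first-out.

COGS = $7,354

Oct 16, 449 sold [LIFO — newest first]: 120 @ $6 + 201 @ $7 + 95 @ $10 + 33 @ $13 = $3,506
Oct 19, 296 sold [LIFO — newest first]: 88 @ $13 + 208 @ $13 = $3,848
Total COGS = $3,506 + $3,848 = $7,354
Ending inventory: 105 @ $13 = $1,365
Check: goods available $8,719 = COGS $7,354 + ending $1,365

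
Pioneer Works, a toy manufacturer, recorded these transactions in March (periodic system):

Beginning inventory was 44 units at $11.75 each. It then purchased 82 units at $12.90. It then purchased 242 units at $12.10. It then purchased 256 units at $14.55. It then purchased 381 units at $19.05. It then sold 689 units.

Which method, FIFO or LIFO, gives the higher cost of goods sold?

LIFO

FIFO COGS: 44 @ $11.75 + 82 @ $12.90 + 242 @ $12.10 + 256 @ $14.55 + 65 @ $19.05 = $9,466.05
LIFO COGS: 381 @ $19.05 + 256 @ $14.55 + 52 @ $12.10 = $11,612.05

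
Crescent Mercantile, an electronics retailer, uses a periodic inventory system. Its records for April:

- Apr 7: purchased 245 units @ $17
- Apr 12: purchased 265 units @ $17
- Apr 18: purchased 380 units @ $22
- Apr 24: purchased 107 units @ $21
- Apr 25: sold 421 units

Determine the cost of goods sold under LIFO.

COGS = $9,155

Apr 25, 421 sold [LIFO — newest first]: 107 @ $21 + 314 @ $22 = $9,155
Ending inventory: 245 @ $17 + 265 @ $17 + 66 @ $22 = $10,122
Check: goods available $19,277 = COGS $9,155 + ending $10,122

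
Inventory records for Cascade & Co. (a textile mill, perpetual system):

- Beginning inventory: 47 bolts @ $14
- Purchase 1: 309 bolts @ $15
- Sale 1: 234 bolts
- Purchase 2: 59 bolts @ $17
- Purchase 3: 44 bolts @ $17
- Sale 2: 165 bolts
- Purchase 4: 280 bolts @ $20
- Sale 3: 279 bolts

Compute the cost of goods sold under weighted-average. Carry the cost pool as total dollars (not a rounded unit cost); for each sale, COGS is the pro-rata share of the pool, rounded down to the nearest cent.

COGS = $11,468.73

After Beginning: 47 on hand, pool $658.00 (≈ $14.0000 each)
After Purchase 1: 356 on hand, pool $5,293.00 (≈ $14.8680 each)
Sale 1, sell 234: 234/356 × $5,293.00 → $3,479.10
After Purchase 2: 181 on hand, pool $2,816.90 (≈ $15.5630 each)
After Purchase 3: 225 on hand, pool $3,564.90 (≈ $15.8440 each)
Sale 2, sell 165: 165/225 × $3,564.90 → $2,614.26
After Purchase 4: 340 on hand, pool $6,550.64 (≈ $19.2666 each)
Sale 3, sell 279: 279/340 × $6,550.64 → $5,375.37
Total COGS = $3,479.10 + $2,614.26 + $5,375.37 = $11,468.73
Ending inventory (cost pool remaining) = $1,175.27
Check: goods available $12,644.00 = COGS $11,468.73 + ending $1,175.27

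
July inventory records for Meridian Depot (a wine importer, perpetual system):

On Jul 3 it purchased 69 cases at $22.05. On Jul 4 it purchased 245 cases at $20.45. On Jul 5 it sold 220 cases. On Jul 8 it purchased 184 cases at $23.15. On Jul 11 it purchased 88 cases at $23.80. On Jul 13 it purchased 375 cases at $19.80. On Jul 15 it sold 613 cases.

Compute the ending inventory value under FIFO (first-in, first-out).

Ending inventory = $2,534.40

Jul 5, 220 sold [FIFO — oldest first]: 69 @ $22.05 + 151 @ $20.45 = $4,609.40
Jul 15, 613 sold [FIFO — oldest first]: 94 @ $20.45 + 184 @ $23.15 + 88 @ $23.80 + 247 @ $19.80 = $13,166.90
Total COGS = $4,609.40 + $13,166.90 = $17,776.30
Ending inventory: 128 @ $19.80 = $2,534.40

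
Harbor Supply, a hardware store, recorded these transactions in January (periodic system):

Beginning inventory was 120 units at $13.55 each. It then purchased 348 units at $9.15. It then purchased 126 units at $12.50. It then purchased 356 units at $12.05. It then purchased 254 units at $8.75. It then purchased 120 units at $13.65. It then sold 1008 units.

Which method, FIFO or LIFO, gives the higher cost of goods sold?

FIFO COGS: 120 @ $13.55 + 348 @ $9.15 + 126 @ $12.50 + 356 @ $12.05 + 58 @ $8.75 = $11,182.50
LIFO COGS: 120 @ $13.65 + 254 @ $8.75 + 356 @ $12.05 + 126 @ $12.50 + 152 @ $9.15 = $11,116.10

FIFO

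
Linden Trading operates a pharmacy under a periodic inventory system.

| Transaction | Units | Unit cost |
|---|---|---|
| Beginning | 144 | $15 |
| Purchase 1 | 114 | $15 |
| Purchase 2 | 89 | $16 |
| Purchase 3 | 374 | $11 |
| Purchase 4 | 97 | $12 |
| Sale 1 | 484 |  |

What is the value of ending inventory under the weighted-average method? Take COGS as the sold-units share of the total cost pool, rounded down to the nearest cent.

Ending inventory = $4,316.69

Sale 1, sell 484: 484/818 × $10,572.00 → $6,255.31
Ending inventory (cost pool remaining) = $4,316.69
Check: goods available $10,572.00 = COGS $6,255.31 + ending $4,316.69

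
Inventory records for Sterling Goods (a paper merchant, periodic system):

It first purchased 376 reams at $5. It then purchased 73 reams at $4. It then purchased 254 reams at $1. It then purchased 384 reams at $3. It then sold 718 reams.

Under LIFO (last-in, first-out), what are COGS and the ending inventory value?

COGS = $1,733; ending inventory = $1,845

Sale 1 (718) [LIFO — newest first]: 384 @ $3 + 254 @ $1 + 73 @ $4 + 7 @ $5 = $1,733
Ending inventory: 369 @ $5 = $1,845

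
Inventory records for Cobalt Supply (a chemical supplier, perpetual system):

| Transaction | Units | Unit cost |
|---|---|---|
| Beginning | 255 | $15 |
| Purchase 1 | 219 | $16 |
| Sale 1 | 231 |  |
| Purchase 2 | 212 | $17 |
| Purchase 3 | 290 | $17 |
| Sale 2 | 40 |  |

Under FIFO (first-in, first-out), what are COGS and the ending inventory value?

Sale 1 (231) [FIFO — oldest first]: 231 @ $15 = $3,465
Sale 2 (40) [FIFO — oldest first]: 24 @ $15 + 16 @ $16 = $616
Total COGS = $3,465 + $616 = $4,081
Ending inventory: 203 @ $16 + 212 @ $17 + 290 @ $17 = $11,782

COGS = $4,081; ending inventory = $11,782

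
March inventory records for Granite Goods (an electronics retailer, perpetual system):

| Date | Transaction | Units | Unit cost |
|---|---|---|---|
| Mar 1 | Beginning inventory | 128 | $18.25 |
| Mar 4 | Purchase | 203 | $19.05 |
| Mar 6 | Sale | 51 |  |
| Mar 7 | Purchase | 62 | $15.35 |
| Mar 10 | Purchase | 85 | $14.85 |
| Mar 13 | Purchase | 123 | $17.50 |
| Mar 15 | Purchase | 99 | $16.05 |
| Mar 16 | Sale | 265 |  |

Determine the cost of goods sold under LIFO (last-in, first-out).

Mar 6, 51 sold [LIFO — newest first]: 51 @ $19.05 = $971.55
Mar 16, 265 sold [LIFO — newest first]: 99 @ $16.05 + 123 @ $17.50 + 43 @ $14.85 = $4,380.00
Total COGS = $971.55 + $4,380.00 = $5,351.55
Ending inventory: 128 @ $18.25 + 152 @ $19.05 + 62 @ $15.35 + 42 @ $14.85 = $6,807.00

COGS = $5,351.55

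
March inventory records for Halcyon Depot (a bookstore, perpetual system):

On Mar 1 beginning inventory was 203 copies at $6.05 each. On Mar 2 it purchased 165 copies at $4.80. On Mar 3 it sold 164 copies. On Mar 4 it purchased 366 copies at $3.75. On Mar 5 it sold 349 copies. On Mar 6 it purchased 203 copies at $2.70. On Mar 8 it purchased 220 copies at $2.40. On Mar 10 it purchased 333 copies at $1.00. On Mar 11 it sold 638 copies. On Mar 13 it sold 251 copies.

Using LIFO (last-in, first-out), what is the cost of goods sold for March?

COGS = $4,269.35

Mar 3, 164 sold [LIFO — newest first]: 164 @ $4.80 = $787.20
Mar 5, 349 sold [LIFO — newest first]: 349 @ $3.75 = $1,308.75
Mar 11, 638 sold [LIFO — newest first]: 333 @ $1.00 + 220 @ $2.40 + 85 @ $2.70 = $1,090.50
Mar 13, 251 sold [LIFO — newest first]: 118 @ $2.70 + 17 @ $3.75 + 1 @ $4.80 + 115 @ $6.05 = $1,082.90
Total COGS = $787.20 + $1,308.75 + $1,090.50 + $1,082.90 = $4,269.35
Ending inventory: 88 @ $6.05 = $532.40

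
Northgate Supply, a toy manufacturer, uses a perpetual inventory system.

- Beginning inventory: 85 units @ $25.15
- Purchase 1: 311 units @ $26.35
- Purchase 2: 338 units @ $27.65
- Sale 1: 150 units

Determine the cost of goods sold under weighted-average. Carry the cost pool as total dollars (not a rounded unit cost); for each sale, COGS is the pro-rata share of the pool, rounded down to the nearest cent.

COGS = $4,021.45

After Beginning: 85 on hand, pool $2,137.75 (≈ $25.1500 each)
After Purchase 1: 396 on hand, pool $10,332.60 (≈ $26.0924 each)
After Purchase 2: 734 on hand, pool $19,678.30 (≈ $26.8097 each)
Sale 1, sell 150: 150/734 × $19,678.30 → $4,021.45
Ending inventory (cost pool remaining) = $15,656.85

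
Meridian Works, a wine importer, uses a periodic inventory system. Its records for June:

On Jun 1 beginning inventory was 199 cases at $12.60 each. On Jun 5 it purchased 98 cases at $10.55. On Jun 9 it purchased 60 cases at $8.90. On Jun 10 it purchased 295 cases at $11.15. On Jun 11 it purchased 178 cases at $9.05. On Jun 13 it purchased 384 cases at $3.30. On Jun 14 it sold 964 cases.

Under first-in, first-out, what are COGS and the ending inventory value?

COGS = $9,417.65; ending inventory = $825.00

Jun 14, 964 sold [FIFO — oldest first]: 199 @ $12.60 + 98 @ $10.55 + 60 @ $8.90 + 295 @ $11.15 + 178 @ $9.05 + 134 @ $3.30 = $9,417.65
Ending inventory: 250 @ $3.30 = $825.00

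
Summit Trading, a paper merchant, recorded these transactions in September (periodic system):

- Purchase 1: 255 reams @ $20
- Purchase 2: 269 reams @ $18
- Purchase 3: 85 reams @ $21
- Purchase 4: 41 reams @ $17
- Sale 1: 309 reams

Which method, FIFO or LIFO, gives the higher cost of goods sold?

FIFO COGS: 255 @ $20 + 54 @ $18 = $6,072
LIFO COGS: 41 @ $17 + 85 @ $21 + 183 @ $18 = $5,776

FIFO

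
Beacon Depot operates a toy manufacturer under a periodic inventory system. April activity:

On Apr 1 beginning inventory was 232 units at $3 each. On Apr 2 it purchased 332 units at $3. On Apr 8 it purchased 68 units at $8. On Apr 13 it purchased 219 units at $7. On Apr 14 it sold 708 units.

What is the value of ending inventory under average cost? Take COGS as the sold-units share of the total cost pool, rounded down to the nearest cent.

Apr 14, sell 708: 708/851 × $3,769.00 → $3,135.66
Ending inventory (cost pool remaining) = $633.34
Check: goods available $3,769.00 = COGS $3,135.66 + ending $633.34

Ending inventory = $633.34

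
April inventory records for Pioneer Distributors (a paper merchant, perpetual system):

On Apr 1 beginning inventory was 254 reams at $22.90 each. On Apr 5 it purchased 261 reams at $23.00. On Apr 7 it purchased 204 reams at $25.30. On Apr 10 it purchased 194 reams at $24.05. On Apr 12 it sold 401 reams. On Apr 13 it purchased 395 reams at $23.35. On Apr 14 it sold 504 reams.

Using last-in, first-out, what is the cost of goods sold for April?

COGS = $21,626.15

Apr 12, 401 sold [LIFO — newest first]: 194 @ $24.05 + 204 @ $25.30 + 3 @ $23.00 = $9,895.90
Apr 14, 504 sold [LIFO — newest first]: 395 @ $23.35 + 109 @ $23.00 = $11,730.25
Total COGS = $9,895.90 + $11,730.25 = $21,626.15
Ending inventory: 254 @ $22.90 + 149 @ $23.00 = $9,243.60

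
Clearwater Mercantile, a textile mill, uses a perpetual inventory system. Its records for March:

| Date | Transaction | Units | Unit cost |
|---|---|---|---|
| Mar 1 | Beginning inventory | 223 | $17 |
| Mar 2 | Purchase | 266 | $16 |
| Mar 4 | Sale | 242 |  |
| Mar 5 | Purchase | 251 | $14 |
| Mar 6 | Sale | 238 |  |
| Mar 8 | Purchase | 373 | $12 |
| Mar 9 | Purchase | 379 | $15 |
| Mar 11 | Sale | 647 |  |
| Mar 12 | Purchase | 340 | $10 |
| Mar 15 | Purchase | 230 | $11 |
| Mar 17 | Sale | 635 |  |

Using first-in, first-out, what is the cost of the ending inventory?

Ending inventory = $3,230

Mar 4, 242 sold [FIFO — oldest first]: 223 @ $17 + 19 @ $16 = $4,095
Mar 6, 238 sold [FIFO — oldest first]: 238 @ $16 = $3,808
Mar 11, 647 sold [FIFO — oldest first]: 9 @ $16 + 251 @ $14 + 373 @ $12 + 14 @ $15 = $8,344
Mar 17, 635 sold [FIFO — oldest first]: 365 @ $15 + 270 @ $10 = $8,175
Total COGS = $4,095 + $3,808 + $8,344 + $8,175 = $24,422
Ending inventory: 70 @ $10 + 230 @ $11 = $3,230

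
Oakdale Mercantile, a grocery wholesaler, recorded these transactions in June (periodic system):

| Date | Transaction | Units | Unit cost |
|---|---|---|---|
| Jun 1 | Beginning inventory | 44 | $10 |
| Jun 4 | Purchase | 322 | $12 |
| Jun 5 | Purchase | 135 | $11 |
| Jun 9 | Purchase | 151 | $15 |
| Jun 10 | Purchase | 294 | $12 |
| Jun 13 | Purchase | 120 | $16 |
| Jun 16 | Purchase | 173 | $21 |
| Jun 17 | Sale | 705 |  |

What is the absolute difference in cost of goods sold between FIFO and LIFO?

FIFO COGS: 44 @ $10 + 322 @ $12 + 135 @ $11 + 151 @ $15 + 53 @ $12 = $8,690
LIFO COGS: 173 @ $21 + 120 @ $16 + 294 @ $12 + 118 @ $15 = $10,851
Difference = |$8,690 − $10,851| = $2,161

$2,161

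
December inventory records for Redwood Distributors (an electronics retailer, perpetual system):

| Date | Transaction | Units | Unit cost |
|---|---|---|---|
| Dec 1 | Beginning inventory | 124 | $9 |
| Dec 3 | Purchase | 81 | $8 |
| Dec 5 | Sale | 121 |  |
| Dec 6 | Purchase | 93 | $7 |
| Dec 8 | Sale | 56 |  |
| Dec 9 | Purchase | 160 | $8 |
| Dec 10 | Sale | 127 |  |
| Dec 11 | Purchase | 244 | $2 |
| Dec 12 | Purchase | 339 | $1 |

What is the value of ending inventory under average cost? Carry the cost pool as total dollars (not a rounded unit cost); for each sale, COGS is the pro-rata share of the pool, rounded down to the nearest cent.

After Dec 1: 124 on hand, pool $1,116.00 (≈ $9.0000 each)
After Dec 3: 205 on hand, pool $1,764.00 (≈ $8.6049 each)
Dec 5, sell 121: 121/205 × $1,764.00 → $1,041.19
After Dec 6: 177 on hand, pool $1,373.81 (≈ $7.7616 each)
Dec 8, sell 56: 56/177 × $1,373.81 → $434.65
After Dec 9: 281 on hand, pool $2,219.16 (≈ $7.8974 each)
Dec 10, sell 127: 127/281 × $2,219.16 → $1,002.96
After Dec 11: 398 on hand, pool $1,704.20 (≈ $4.2819 each)
After Dec 12: 737 on hand, pool $2,043.20 (≈ $2.7723 each)
Total COGS = $1,041.19 + $434.65 + $1,002.96 = $2,478.80
Ending inventory (cost pool remaining) = $2,043.20

Ending inventory = $2,043.20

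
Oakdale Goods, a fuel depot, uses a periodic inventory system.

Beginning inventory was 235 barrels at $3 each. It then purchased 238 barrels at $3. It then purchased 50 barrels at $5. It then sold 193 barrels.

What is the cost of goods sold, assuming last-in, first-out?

Sale 1 (193) [LIFO — newest first]: 50 @ $5 + 143 @ $3 = $679
Ending inventory: 235 @ $3 + 95 @ $3 = $990
Check: goods available $1,669 = COGS $679 + ending $990

COGS = $679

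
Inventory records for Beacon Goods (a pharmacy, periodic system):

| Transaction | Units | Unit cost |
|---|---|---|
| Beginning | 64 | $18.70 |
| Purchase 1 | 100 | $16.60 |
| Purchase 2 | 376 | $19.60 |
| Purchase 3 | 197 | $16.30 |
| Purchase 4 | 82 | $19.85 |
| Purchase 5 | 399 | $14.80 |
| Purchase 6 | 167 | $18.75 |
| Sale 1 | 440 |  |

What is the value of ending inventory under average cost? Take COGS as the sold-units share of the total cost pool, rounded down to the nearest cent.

Sale 1, sell 440: 440/1385 × $24,101.65 → $7,656.84
Ending inventory (cost pool remaining) = $16,444.81

Ending inventory = $16,444.81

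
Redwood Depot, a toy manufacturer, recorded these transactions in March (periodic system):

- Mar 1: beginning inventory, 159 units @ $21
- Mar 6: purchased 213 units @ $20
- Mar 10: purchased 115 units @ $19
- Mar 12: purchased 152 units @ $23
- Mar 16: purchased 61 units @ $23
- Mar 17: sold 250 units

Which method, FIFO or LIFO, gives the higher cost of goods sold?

FIFO COGS: 159 @ $21 + 91 @ $20 = $5,159
LIFO COGS: 61 @ $23 + 152 @ $23 + 37 @ $19 = $5,602

LIFO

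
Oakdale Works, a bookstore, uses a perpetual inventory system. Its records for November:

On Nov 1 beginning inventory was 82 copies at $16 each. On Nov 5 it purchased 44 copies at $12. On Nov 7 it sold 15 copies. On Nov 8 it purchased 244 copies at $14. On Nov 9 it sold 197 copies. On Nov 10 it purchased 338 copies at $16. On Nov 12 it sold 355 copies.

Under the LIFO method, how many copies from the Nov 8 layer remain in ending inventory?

30

Nov 7, 15 sold [LIFO — newest first]: 15 @ $12 = $180
Nov 9, 197 sold [LIFO — newest first]: 197 @ $14 = $2,758
Nov 12, 355 sold [LIFO — newest first]: 338 @ $16 + 17 @ $14 = $5,646
Total COGS = $180 + $2,758 + $5,646 = $8,584
Ending inventory: 82 @ $16 + 29 @ $12 + 30 @ $14 = $2,080
Check: goods available $10,664 = COGS $8,584 + ending $2,080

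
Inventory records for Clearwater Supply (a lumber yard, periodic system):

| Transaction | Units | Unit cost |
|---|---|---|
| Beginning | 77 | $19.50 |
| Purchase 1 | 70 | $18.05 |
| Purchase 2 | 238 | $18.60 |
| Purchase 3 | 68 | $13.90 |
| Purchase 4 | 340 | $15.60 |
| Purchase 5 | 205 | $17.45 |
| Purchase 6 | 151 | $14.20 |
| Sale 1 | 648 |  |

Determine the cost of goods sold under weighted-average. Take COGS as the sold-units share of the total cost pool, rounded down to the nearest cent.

Sale 1, sell 648: 648/1149 × $19,162.45 → $10,807.02
Ending inventory (cost pool remaining) = $8,355.43
Check: goods available $19,162.45 = COGS $10,807.02 + ending $8,355.43

COGS = $10,807.02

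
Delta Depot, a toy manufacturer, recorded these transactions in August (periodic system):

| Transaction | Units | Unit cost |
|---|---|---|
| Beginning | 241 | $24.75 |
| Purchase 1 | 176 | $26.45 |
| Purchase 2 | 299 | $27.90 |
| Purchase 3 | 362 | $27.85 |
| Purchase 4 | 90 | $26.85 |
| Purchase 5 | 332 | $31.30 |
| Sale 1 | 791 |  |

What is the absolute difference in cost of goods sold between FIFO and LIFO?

FIFO COGS: 241 @ $24.75 + 176 @ $26.45 + 299 @ $27.90 + 75 @ $27.85 = $21,050.80
LIFO COGS: 332 @ $31.30 + 90 @ $26.85 + 362 @ $27.85 + 7 @ $27.90 = $23,085.10
Difference = |$21,050.80 − $23,085.10| = $2,034.30

$2,034.30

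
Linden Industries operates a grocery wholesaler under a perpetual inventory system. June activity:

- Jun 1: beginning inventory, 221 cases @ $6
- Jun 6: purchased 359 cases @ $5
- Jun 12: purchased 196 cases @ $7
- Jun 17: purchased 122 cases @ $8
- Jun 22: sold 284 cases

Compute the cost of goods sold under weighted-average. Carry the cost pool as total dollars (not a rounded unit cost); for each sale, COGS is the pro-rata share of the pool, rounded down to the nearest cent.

COGS = $1,729.61

After Jun 1: 221 on hand, pool $1,326.00 (≈ $6.0000 each)
After Jun 6: 580 on hand, pool $3,121.00 (≈ $5.3810 each)
After Jun 12: 776 on hand, pool $4,493.00 (≈ $5.7899 each)
After Jun 17: 898 on hand, pool $5,469.00 (≈ $6.0902 each)
Jun 22, sell 284: 284/898 × $5,469.00 → $1,729.61
Ending inventory (cost pool remaining) = $3,739.39
Check: goods available $5,469.00 = COGS $1,729.61 + ending $3,739.39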